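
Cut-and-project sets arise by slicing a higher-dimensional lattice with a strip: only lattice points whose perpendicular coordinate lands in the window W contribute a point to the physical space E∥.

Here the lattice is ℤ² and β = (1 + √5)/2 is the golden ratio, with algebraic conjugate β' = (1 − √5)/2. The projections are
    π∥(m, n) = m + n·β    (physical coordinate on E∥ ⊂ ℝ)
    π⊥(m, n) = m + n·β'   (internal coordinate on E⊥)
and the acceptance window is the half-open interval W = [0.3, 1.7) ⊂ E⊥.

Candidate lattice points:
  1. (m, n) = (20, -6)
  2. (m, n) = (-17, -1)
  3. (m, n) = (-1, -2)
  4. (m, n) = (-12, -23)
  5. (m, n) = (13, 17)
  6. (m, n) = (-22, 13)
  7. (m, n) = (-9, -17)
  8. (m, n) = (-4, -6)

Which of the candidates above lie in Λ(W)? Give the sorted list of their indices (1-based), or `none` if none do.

β' = (1−√5)/2 ≈ -0.618034.
#1 (20,-6): internal coord 20 + (-6)·β' = +23.708204; +23.708204 ∉ [0.3, 1.7) → out
#2 (-17,-1): internal coord -17 + (-1)·β' = -16.381966; -16.381966 ∉ [0.3, 1.7) → out
#3 (-1,-2): internal coord -1 + (-2)·β' = +0.236068; +0.236068 ∉ [0.3, 1.7) → out
#4 (-12,-23): internal coord -12 + (-23)·β' = +2.214782; +2.214782 ∉ [0.3, 1.7) → out
#5 (13,17): internal coord 13 + (17)·β' = +2.493422; +2.493422 ∉ [0.3, 1.7) → out
#6 (-22,13): internal coord -22 + (13)·β' = -30.034442; -30.034442 ∉ [0.3, 1.7) → out
#7 (-9,-17): internal coord -9 + (-17)·β' = +1.506578; +1.506578 ∈ [0.3, 1.7) → IN Λ
#8 (-4,-6): internal coord -4 + (-6)·β' = -0.291796; -0.291796 ∉ [0.3, 1.7) → out

7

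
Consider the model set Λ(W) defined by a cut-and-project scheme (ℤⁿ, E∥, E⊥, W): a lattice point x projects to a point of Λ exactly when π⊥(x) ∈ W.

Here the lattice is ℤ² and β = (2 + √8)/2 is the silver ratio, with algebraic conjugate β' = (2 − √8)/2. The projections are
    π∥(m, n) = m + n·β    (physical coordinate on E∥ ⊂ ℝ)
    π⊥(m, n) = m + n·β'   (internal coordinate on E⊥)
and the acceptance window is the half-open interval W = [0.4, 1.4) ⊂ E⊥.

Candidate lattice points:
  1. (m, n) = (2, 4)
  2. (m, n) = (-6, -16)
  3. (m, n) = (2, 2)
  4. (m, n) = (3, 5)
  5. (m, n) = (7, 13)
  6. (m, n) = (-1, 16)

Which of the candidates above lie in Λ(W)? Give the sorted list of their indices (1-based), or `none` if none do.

Numerically β ≈ 2.414214 and β' = −1/β ≈ -0.414214.
#1 (2,4): internal coord 2 + (4)·β' = +0.343146; +0.343146 ∉ [0.4, 1.4) → out
#2 (-6,-16): internal coord -6 + (-16)·β' = +0.627417; +0.627417 ∈ [0.4, 1.4) → IN Λ
#3 (2,2): internal coord 2 + (2)·β' = +1.171573; +1.171573 ∈ [0.4, 1.4) → IN Λ
#4 (3,5): internal coord 3 + (5)·β' = +0.928932; +0.928932 ∈ [0.4, 1.4) → IN Λ
#5 (7,13): internal coord 7 + (13)·β' = +1.615224; +1.615224 ∉ [0.4, 1.4) → out
#6 (-1,16): internal coord -1 + (16)·β' = -7.627417; -7.627417 ∉ [0.4, 1.4) → out

2, 3, 4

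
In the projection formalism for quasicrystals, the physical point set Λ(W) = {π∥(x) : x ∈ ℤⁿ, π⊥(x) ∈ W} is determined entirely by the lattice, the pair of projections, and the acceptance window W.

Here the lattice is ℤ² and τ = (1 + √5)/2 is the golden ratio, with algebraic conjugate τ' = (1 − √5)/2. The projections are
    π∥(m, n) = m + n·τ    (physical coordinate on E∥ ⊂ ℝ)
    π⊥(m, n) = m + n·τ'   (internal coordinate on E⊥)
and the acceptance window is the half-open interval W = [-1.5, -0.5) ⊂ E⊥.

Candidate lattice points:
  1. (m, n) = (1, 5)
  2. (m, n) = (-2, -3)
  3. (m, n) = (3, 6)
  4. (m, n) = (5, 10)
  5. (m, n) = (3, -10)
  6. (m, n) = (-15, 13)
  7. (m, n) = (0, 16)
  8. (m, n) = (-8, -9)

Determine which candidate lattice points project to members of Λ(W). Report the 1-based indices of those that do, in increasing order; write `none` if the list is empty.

Compute τ' = (1−√5)/2 = -0.618034, so π⊥(m,n) = m -0.618034·n.
#1 (1,5): internal coord 1 + (5)·τ' = -2.090170; -2.090170 ∉ [-1.5, -0.5) → out
#2 (-2,-3): internal coord -2 + (-3)·τ' = -0.145898; -0.145898 ∉ [-1.5, -0.5) → out
#3 (3,6): internal coord 3 + (6)·τ' = -0.708204; -0.708204 ∈ [-1.5, -0.5) → IN Λ
#4 (5,10): internal coord 5 + (10)·τ' = -1.180340; -1.180340 ∈ [-1.5, -0.5) → IN Λ
#5 (3,-10): internal coord 3 + (-10)·τ' = +9.180340; +9.180340 ∉ [-1.5, -0.5) → out
#6 (-15,13): internal coord -15 + (13)·τ' = -23.034442; -23.034442 ∉ [-1.5, -0.5) → out
#7 (0,16): internal coord 0 + (16)·τ' = -9.888544; -9.888544 ∉ [-1.5, -0.5) → out
#8 (-8,-9): internal coord -8 + (-9)·τ' = -2.437694; -2.437694 ∉ [-1.5, -0.5) → out

3, 4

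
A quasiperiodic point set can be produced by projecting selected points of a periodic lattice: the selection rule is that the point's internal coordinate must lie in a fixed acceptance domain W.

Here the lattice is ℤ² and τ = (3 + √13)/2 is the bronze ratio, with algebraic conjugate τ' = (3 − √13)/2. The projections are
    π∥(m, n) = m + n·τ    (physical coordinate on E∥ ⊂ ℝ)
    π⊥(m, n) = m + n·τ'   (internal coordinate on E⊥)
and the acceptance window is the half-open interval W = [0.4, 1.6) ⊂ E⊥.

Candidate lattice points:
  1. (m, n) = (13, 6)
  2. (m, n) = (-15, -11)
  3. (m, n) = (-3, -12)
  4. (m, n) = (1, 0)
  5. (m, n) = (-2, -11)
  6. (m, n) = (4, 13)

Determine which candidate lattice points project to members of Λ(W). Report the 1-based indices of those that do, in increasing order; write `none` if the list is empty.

Numerically τ ≈ 3.30278 and τ' = −1/τ ≈ -0.30278.
[1] lift (13,6): star map gives 11.18335; window check 0.4 ≤ 11.18335 < 1.6 is false → out
[2] lift (-15,-11): star map gives -11.66947; window check 0.4 ≤ -11.66947 < 1.6 is false → out
[3] lift (-3,-12): star map gives 0.63331; window check 0.4 ≤ 0.63331 < 1.6 is true → IN Λ
[4] lift (1,0): star map gives 1.00000; window check 0.4 ≤ 1.00000 < 1.6 is true → IN Λ
[5] lift (-2,-11): star map gives 1.33053; window check 0.4 ≤ 1.33053 < 1.6 is true → IN Λ
[6] lift (4,13): star map gives 0.06392; window check 0.4 ≤ 0.06392 < 1.6 is false → out

3, 4, 5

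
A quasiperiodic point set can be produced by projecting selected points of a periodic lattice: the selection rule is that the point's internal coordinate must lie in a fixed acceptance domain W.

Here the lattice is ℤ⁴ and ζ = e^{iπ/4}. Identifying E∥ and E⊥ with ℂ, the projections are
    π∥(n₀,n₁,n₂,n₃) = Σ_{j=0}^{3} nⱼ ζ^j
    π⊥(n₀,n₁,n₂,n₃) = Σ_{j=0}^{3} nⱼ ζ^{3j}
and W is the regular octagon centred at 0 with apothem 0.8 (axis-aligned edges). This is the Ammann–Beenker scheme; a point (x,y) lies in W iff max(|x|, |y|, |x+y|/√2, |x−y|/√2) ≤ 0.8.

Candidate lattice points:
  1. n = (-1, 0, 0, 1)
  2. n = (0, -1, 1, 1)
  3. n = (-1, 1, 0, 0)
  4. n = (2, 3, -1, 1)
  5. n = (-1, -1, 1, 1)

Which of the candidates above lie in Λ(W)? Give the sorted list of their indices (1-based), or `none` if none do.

Internal map: ζ^{3j} for j=0..3 gives (1,0), (−√2/2,√2/2), (0,−1), (√2/2,√2/2).
candidate 1: n = (-1, 0, 0, 1) → π⊥ ≈ (-0.29289, +0.70711); max(|x|,|y|,|x±y|/√2) = 0.70711 ≤ 0.8 ⇒ ∈ W
candidate 2: n = (0, -1, 1, 1) → π⊥ ≈ (+1.41421, -1.00000); max(|x|,|y|,|x±y|/√2) = 1.70711 > 0.8 ⇒ ∉ W
candidate 3: n = (-1, 1, 0, 0) → π⊥ ≈ (-1.70711, +0.70711); max(|x|,|y|,|x±y|/√2) = 1.70711 > 0.8 ⇒ ∉ W
candidate 4: n = (2, 3, -1, 1) → π⊥ ≈ (+0.58579, +3.82843); max(|x|,|y|,|x±y|/√2) = 3.82843 > 0.8 ⇒ ∉ W
candidate 5: n = (-1, -1, 1, 1) → π⊥ ≈ (+0.41421, -1.00000); max(|x|,|y|,|x±y|/√2) = 1.00000 > 0.8 ⇒ ∉ W

1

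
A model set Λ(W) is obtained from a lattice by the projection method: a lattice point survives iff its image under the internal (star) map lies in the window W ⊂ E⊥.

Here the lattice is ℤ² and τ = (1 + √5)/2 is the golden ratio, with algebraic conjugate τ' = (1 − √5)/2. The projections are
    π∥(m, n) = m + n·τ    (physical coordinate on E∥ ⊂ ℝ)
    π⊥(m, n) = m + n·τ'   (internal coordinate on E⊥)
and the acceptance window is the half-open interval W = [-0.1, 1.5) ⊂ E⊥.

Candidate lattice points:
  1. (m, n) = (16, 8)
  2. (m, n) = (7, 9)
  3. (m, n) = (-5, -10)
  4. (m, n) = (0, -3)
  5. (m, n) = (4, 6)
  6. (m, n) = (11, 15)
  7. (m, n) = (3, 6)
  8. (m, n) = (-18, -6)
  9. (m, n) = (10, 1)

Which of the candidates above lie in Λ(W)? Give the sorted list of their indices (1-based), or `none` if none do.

Compute τ' = (1−√5)/2 = -0.61803, so π⊥(m,n) = m -0.61803·n.
candidate 1: (m,n)=(16,8) → π∥ = 16+8·τ ≈ 28.94427, π⊥ = 16+8·τ' ≈ 11.05573 ∉ [-0.1, 1.5) ⇒ out
candidate 2: (m,n)=(7,9) → π∥ = 7+9·τ ≈ 21.56231, π⊥ = 7+9·τ' ≈ 1.43769 ∈ [-0.1, 1.5) ⇒ IN Λ
candidate 3: (m,n)=(-5,-10) → π∥ = -5-10·τ ≈ -21.18034, π⊥ = -5-10·τ' ≈ 1.18034 ∈ [-0.1, 1.5) ⇒ IN Λ
candidate 4: (m,n)=(0,-3) → π∥ = 0-3·τ ≈ -4.85410, π⊥ = 0-3·τ' ≈ 1.85410 ∉ [-0.1, 1.5) ⇒ out
candidate 5: (m,n)=(4,6) → π∥ = 4+6·τ ≈ 13.70820, π⊥ = 4+6·τ' ≈ 0.29180 ∈ [-0.1, 1.5) ⇒ IN Λ
candidate 6: (m,n)=(11,15) → π∥ = 11+15·τ ≈ 35.27051, π⊥ = 11+15·τ' ≈ 1.72949 ∉ [-0.1, 1.5) ⇒ out
candidate 7: (m,n)=(3,6) → π∥ = 3+6·τ ≈ 12.70820, π⊥ = 3+6·τ' ≈ -0.70820 ∉ [-0.1, 1.5) ⇒ out
candidate 8: (m,n)=(-18,-6) → π∥ = -18-6·τ ≈ -27.70820, π⊥ = -18-6·τ' ≈ -14.29180 ∉ [-0.1, 1.5) ⇒ out
candidate 9: (m,n)=(10,1) → π∥ = 10+1·τ ≈ 11.61803, π⊥ = 10+1·τ' ≈ 9.38197 ∉ [-0.1, 1.5) ⇒ out

2, 3, 5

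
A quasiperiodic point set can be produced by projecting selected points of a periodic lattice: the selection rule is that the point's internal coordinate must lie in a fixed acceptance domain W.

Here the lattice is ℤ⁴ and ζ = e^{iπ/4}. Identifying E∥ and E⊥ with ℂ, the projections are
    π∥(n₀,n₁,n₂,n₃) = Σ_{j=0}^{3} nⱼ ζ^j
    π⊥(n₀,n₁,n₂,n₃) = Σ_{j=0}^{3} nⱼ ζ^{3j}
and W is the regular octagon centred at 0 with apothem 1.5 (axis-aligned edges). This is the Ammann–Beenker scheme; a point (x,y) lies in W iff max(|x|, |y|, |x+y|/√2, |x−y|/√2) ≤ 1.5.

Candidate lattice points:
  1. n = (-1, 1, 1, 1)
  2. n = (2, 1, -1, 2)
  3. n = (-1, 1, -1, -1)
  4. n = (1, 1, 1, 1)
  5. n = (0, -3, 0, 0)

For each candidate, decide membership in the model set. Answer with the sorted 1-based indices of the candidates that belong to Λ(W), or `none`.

Internal map: ζ^{3j} for j=0..3 gives (1,0), (−√2/2,√2/2), (0,−1), (√2/2,√2/2).
candidate 1: n = (-1, 1, 1, 1) → π⊥ ≈ (-1.000000, +0.414214); max(|x|,|y|,|x±y|/√2) = 1.000000 ≤ 1.5 ⇒ ∈ W
candidate 2: n = (2, 1, -1, 2) → π⊥ ≈ (+2.707107, +3.121320); max(|x|,|y|,|x±y|/√2) = 4.121320 > 1.5 ⇒ ∉ W
candidate 3: n = (-1, 1, -1, -1) → π⊥ ≈ (-2.414214, +1.000000); max(|x|,|y|,|x±y|/√2) = 2.414214 > 1.5 ⇒ ∉ W
candidate 4: n = (1, 1, 1, 1) → π⊥ ≈ (+1.000000, +0.414214); max(|x|,|y|,|x±y|/√2) = 1.000000 ≤ 1.5 ⇒ ∈ W
candidate 5: n = (0, -3, 0, 0) → π⊥ ≈ (+2.121320, -2.121320); max(|x|,|y|,|x±y|/√2) = 3.000000 > 1.5 ⇒ ∉ W

1, 4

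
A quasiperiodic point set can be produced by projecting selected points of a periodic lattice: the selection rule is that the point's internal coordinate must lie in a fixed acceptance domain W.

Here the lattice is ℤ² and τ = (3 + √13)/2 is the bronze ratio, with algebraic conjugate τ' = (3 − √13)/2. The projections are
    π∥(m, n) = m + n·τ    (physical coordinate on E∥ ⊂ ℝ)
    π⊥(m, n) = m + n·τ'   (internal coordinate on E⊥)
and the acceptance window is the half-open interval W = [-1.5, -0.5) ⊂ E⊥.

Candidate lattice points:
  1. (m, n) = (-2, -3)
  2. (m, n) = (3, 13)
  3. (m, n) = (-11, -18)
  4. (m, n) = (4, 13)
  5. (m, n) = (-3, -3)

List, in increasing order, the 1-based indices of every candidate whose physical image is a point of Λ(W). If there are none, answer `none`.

1, 2

Compute τ' = (3−√13)/2 = -0.30278, so π⊥(m,n) = m -0.30278·n.
#1 (-2,-3): internal coord -2 + (-3)·τ' = -1.09167; -1.09167 ∈ [-1.5, -0.5) → IN Λ
#2 (3,13): internal coord 3 + (13)·τ' = -0.93608; -0.93608 ∈ [-1.5, -0.5) → IN Λ
#3 (-11,-18): internal coord -11 + (-18)·τ' = -5.55004; -5.55004 ∉ [-1.5, -0.5) → out
#4 (4,13): internal coord 4 + (13)·τ' = +0.06392; +0.06392 ∉ [-1.5, -0.5) → out
#5 (-3,-3): internal coord -3 + (-3)·τ' = -2.09167; -2.09167 ∉ [-1.5, -0.5) → out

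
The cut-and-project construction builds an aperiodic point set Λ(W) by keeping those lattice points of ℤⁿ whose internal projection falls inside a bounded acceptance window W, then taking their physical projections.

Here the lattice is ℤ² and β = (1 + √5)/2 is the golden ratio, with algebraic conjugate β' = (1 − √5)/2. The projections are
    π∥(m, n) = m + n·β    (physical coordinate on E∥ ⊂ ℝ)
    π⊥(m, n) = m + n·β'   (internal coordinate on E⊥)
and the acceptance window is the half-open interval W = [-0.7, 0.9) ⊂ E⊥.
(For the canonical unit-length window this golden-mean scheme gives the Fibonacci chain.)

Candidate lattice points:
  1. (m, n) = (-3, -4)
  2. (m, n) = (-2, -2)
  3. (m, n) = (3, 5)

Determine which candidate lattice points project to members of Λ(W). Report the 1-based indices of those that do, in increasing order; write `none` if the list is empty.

1, 3

β' = (1−√5)/2 ≈ -0.6180.
candidate 1: (m,n)=(-3,-4) → π∥ = -3-4·β ≈ -9.4721, π⊥ = -3-4·β' ≈ -0.5279 ∈ [-0.7, 0.9) ⇒ IN Λ
candidate 2: (m,n)=(-2,-2) → π∥ = -2-2·β ≈ -5.2361, π⊥ = -2-2·β' ≈ -0.7639 ∉ [-0.7, 0.9) ⇒ out
candidate 3: (m,n)=(3,5) → π∥ = 3+5·β ≈ 11.0902, π⊥ = 3+5·β' ≈ -0.0902 ∈ [-0.7, 0.9) ⇒ IN Λ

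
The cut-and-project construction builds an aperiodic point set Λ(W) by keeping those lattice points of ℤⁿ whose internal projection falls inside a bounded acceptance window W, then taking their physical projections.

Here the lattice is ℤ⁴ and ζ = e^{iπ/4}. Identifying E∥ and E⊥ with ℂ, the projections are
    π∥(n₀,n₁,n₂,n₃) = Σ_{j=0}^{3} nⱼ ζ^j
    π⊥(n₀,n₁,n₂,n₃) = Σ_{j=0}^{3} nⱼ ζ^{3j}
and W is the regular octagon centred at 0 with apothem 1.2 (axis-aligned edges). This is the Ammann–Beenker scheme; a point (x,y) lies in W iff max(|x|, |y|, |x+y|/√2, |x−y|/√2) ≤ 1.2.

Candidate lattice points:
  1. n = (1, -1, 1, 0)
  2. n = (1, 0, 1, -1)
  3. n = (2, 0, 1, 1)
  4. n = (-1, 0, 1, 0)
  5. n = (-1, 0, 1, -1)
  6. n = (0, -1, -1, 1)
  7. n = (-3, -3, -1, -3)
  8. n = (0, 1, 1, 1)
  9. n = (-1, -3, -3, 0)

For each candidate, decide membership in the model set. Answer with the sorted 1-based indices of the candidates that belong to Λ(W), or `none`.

8

π⊥(n) = n₀ + n₁ζ³ + n₂ζ⁶ + n₃ζ⁹ where ζ = e^{iπ/4}.
#1 (1, -1, 1, 0): internal (1.70711, -1.70711); octagon support 2.41421 vs apothem 1.2 → ∉ W
#2 (1, 0, 1, -1): internal (0.29289, -1.70711); octagon support 1.70711 vs apothem 1.2 → ∉ W
#3 (2, 0, 1, 1): internal (2.70711, -0.29289); octagon support 2.70711 vs apothem 1.2 → ∉ W
#4 (-1, 0, 1, 0): internal (-1.00000, -1.00000); octagon support 1.41421 vs apothem 1.2 → ∉ W
#5 (-1, 0, 1, -1): internal (-1.70711, -1.70711); octagon support 2.41421 vs apothem 1.2 → ∉ W
#6 (0, -1, -1, 1): internal (1.41421, 1.00000); octagon support 1.70711 vs apothem 1.2 → ∉ W
#7 (-3, -3, -1, -3): internal (-3.00000, -3.24264); octagon support 4.41421 vs apothem 1.2 → ∉ W
#8 (0, 1, 1, 1): internal (0.00000, 0.41421); octagon support 0.41421 vs apothem 1.2 → ∈ W
#9 (-1, -3, -3, 0): internal (1.12132, 0.87868); octagon support 1.41421 vs apothem 1.2 → ∉ W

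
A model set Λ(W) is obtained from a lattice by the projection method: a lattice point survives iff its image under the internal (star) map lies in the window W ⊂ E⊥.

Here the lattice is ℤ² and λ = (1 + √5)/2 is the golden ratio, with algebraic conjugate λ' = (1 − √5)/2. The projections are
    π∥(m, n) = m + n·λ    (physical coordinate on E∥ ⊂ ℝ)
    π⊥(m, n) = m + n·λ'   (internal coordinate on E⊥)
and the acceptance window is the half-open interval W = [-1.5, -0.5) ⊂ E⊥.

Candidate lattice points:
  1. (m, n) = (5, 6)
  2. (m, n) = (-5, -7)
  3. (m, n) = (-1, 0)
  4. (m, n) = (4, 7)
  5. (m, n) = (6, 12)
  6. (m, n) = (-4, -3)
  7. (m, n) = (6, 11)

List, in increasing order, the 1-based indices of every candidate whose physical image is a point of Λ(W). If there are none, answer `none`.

λ' = (1−√5)/2 ≈ -0.61803.
candidate 1: (m,n)=(5,6) → π∥ = 5+6·λ ≈ 14.70820, π⊥ = 5+6·λ' ≈ 1.29180 ∉ [-1.5, -0.5) ⇒ out
candidate 2: (m,n)=(-5,-7) → π∥ = -5-7·λ ≈ -16.32624, π⊥ = -5-7·λ' ≈ -0.67376 ∈ [-1.5, -0.5) ⇒ IN Λ
candidate 3: (m,n)=(-1,0) → π∥ = -1+0·λ ≈ -1.00000, π⊥ = -1+0·λ' ≈ -1.00000 ∈ [-1.5, -0.5) ⇒ IN Λ
candidate 4: (m,n)=(4,7) → π∥ = 4+7·λ ≈ 15.32624, π⊥ = 4+7·λ' ≈ -0.32624 ∉ [-1.5, -0.5) ⇒ out
candidate 5: (m,n)=(6,12) → π∥ = 6+12·λ ≈ 25.41641, π⊥ = 6+12·λ' ≈ -1.41641 ∈ [-1.5, -0.5) ⇒ IN Λ
candidate 6: (m,n)=(-4,-3) → π∥ = -4-3·λ ≈ -8.85410, π⊥ = -4-3·λ' ≈ -2.14590 ∉ [-1.5, -0.5) ⇒ out
candidate 7: (m,n)=(6,11) → π∥ = 6+11·λ ≈ 23.79837, π⊥ = 6+11·λ' ≈ -0.79837 ∈ [-1.5, -0.5) ⇒ IN Λ

2, 3, 5, 7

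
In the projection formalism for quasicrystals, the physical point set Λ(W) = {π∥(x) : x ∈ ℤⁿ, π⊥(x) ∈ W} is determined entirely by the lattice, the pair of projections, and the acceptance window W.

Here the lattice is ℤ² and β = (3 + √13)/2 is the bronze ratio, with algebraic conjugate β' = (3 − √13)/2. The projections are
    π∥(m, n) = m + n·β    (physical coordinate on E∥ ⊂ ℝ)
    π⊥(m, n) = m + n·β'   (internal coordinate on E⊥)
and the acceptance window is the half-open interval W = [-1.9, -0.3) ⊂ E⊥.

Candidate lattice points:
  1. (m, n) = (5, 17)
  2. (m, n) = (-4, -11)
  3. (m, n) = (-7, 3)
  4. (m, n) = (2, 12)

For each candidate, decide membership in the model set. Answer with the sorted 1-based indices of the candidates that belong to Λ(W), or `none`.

β' = (3−√13)/2 ≈ -0.30278.
[1] lift (5,17): star map gives -0.14719; window check -1.9 ≤ -0.14719 < -0.3 is false → out
[2] lift (-4,-11): star map gives -0.66947; window check -1.9 ≤ -0.66947 < -0.3 is true → IN Λ
[3] lift (-7,3): star map gives -7.90833; window check -1.9 ≤ -7.90833 < -0.3 is false → out
[4] lift (2,12): star map gives -1.63331; window check -1.9 ≤ -1.63331 < -0.3 is true → IN Λ

2, 4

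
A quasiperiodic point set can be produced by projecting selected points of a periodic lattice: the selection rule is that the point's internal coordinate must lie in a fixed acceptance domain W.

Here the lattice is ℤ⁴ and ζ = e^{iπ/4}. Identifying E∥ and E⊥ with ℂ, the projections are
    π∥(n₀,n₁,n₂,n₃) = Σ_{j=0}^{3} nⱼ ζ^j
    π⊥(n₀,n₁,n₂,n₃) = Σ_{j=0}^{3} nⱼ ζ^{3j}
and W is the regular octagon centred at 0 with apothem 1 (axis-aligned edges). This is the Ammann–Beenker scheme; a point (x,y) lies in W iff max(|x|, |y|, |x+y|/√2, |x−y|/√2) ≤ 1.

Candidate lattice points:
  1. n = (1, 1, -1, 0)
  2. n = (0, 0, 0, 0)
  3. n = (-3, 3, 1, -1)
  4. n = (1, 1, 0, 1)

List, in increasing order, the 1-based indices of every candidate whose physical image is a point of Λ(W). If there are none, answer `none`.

π⊥(n) = n₀ + n₁ζ³ + n₂ζ⁶ + n₃ζ⁹ where ζ = e^{iπ/4}.
candidate 1: n = (1, 1, -1, 0) → π⊥ ≈ (+0.292893, +1.707107); max(|x|,|y|,|x±y|/√2) = 1.707107 > 1 ⇒ ∉ W
candidate 2: n = (0, 0, 0, 0) → π⊥ ≈ (+0.000000, +0.000000); max(|x|,|y|,|x±y|/√2) = 0.000000 ≤ 1 ⇒ ∈ W
candidate 3: n = (-3, 3, 1, -1) → π⊥ ≈ (-5.828427, +0.414214); max(|x|,|y|,|x±y|/√2) = 5.828427 > 1 ⇒ ∉ W
candidate 4: n = (1, 1, 0, 1) → π⊥ ≈ (+1.000000, +1.414214); max(|x|,|y|,|x±y|/√2) = 1.707107 > 1 ⇒ ∉ W

2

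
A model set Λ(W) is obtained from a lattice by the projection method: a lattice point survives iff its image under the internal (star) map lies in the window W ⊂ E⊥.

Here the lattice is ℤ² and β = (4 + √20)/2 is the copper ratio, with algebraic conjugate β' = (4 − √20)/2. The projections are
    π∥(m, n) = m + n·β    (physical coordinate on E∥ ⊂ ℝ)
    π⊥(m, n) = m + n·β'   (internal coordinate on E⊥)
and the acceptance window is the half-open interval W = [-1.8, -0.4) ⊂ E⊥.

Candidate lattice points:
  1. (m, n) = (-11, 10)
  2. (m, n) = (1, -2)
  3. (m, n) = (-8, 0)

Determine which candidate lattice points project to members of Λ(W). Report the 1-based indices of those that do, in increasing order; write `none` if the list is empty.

none

β' = (4−√20)/2 ≈ -0.236068.
[1] lift (-11,10): star map gives -13.360680; window check -1.8 ≤ -13.360680 < -0.4 is false → out
[2] lift (1,-2): star map gives 1.472136; window check -1.8 ≤ 1.472136 < -0.4 is false → out
[3] lift (-8,0): star map gives -8.000000; window check -1.8 ≤ -8.000000 < -0.4 is false → out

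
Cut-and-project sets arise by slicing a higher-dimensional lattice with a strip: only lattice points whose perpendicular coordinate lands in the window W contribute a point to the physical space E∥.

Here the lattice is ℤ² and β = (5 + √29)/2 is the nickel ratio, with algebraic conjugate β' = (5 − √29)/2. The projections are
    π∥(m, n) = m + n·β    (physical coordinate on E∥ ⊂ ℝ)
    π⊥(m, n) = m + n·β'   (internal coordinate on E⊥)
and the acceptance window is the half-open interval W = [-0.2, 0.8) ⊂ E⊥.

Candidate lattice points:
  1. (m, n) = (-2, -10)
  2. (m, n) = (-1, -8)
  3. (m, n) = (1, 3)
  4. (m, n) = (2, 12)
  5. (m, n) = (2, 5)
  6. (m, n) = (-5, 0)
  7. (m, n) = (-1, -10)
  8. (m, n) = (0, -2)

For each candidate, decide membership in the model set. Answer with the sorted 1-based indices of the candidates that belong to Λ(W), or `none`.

β' = (5−√29)/2 ≈ -0.19258.
[1] lift (-2,-10): star map gives -0.07418; window check -0.2 ≤ -0.07418 < 0.8 is true → IN Λ
[2] lift (-1,-8): star map gives 0.54066; window check -0.2 ≤ 0.54066 < 0.8 is true → IN Λ
[3] lift (1,3): star map gives 0.42225; window check -0.2 ≤ 0.42225 < 0.8 is true → IN Λ
[4] lift (2,12): star map gives -0.31099; window check -0.2 ≤ -0.31099 < 0.8 is false → out
[5] lift (2,5): star map gives 1.03709; window check -0.2 ≤ 1.03709 < 0.8 is false → out
[6] lift (-5,0): star map gives -5.00000; window check -0.2 ≤ -5.00000 < 0.8 is false → out
[7] lift (-1,-10): star map gives 0.92582; window check -0.2 ≤ 0.92582 < 0.8 is false → out
[8] lift (0,-2): star map gives 0.38516; window check -0.2 ≤ 0.38516 < 0.8 is true → IN Λ

1, 2, 3, 8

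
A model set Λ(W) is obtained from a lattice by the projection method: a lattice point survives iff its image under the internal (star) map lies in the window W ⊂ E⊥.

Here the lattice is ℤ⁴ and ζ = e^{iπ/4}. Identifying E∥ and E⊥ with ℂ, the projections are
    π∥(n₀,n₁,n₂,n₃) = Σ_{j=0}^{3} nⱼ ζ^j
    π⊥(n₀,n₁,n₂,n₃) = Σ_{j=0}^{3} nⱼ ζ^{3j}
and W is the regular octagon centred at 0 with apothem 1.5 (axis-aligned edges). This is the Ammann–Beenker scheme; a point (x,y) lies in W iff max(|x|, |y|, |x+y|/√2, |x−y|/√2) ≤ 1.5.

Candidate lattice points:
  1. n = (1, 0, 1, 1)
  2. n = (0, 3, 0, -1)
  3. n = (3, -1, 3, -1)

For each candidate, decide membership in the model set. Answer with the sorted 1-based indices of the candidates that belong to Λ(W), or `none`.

π⊥(n) = n₀ + n₁ζ³ + n₂ζ⁶ + n₃ζ⁹ where ζ = e^{iπ/4}.
candidate 1: n = (1, 0, 1, 1) → π⊥ ≈ (+1.7071, -0.2929); max(|x|,|y|,|x±y|/√2) = 1.7071 > 1.5 ⇒ ∉ W
candidate 2: n = (0, 3, 0, -1) → π⊥ ≈ (-2.8284, +1.4142); max(|x|,|y|,|x±y|/√2) = 3.0000 > 1.5 ⇒ ∉ W
candidate 3: n = (3, -1, 3, -1) → π⊥ ≈ (+3.0000, -4.4142); max(|x|,|y|,|x±y|/√2) = 5.2426 > 1.5 ⇒ ∉ W

none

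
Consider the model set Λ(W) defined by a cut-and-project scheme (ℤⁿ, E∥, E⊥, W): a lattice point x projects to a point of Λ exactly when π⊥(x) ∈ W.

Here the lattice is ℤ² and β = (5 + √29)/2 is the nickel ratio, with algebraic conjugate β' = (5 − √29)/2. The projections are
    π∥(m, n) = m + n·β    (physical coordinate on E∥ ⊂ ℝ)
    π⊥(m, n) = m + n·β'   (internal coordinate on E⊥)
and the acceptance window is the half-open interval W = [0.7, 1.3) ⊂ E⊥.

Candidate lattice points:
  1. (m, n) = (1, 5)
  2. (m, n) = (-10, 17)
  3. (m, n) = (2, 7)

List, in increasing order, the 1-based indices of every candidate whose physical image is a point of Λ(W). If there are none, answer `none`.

Compute β' = (5−√29)/2 = -0.1926, so π⊥(m,n) = m -0.1926·n.
[1] lift (1,5): star map gives 0.0371; window check 0.7 ≤ 0.0371 < 1.3 is false → out
[2] lift (-10,17): star map gives -13.2739; window check 0.7 ≤ -13.2739 < 1.3 is false → out
[3] lift (2,7): star map gives 0.6519; window check 0.7 ≤ 0.6519 < 1.3 is false → out

none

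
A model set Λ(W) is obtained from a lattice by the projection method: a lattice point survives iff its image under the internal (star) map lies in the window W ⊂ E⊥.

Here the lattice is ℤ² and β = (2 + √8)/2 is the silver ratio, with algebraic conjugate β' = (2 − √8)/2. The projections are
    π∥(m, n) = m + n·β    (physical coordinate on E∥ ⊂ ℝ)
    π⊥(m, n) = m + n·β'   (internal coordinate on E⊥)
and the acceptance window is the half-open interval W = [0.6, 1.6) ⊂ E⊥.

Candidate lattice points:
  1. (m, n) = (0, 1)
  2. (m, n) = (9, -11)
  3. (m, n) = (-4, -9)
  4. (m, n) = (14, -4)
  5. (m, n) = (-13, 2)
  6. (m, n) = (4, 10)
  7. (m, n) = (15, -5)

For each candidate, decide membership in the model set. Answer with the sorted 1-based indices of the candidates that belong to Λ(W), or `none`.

Numerically β ≈ 2.4142 and β' = −1/β ≈ -0.4142.
[1] lift (0,1): star map gives -0.4142; window check 0.6 ≤ -0.4142 < 1.6 is false → out
[2] lift (9,-11): star map gives 13.5563; window check 0.6 ≤ 13.5563 < 1.6 is false → out
[3] lift (-4,-9): star map gives -0.2721; window check 0.6 ≤ -0.2721 < 1.6 is false → out
[4] lift (14,-4): star map gives 15.6569; window check 0.6 ≤ 15.6569 < 1.6 is false → out
[5] lift (-13,2): star map gives -13.8284; window check 0.6 ≤ -13.8284 < 1.6 is false → out
[6] lift (4,10): star map gives -0.1421; window check 0.6 ≤ -0.1421 < 1.6 is false → out
[7] lift (15,-5): star map gives 17.0711; window check 0.6 ≤ 17.0711 < 1.6 is false → out

none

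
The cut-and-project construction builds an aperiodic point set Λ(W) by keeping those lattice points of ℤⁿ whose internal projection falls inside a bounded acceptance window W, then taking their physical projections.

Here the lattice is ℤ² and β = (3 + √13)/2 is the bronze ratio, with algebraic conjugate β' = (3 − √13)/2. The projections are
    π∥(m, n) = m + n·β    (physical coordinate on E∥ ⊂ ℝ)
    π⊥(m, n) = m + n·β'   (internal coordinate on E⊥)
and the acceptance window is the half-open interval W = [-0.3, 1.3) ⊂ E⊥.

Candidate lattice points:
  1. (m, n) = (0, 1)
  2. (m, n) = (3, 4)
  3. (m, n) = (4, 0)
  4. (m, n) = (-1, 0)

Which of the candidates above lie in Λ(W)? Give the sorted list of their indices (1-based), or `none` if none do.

none

β' = (3−√13)/2 ≈ -0.30278.
[1] lift (0,1): star map gives -0.30278; window check -0.3 ≤ -0.30278 < 1.3 is false → out
[2] lift (3,4): star map gives 1.78890; window check -0.3 ≤ 1.78890 < 1.3 is false → out
[3] lift (4,0): star map gives 4.00000; window check -0.3 ≤ 4.00000 < 1.3 is false → out
[4] lift (-1,0): star map gives -1.00000; window check -0.3 ≤ -1.00000 < 1.3 is false → out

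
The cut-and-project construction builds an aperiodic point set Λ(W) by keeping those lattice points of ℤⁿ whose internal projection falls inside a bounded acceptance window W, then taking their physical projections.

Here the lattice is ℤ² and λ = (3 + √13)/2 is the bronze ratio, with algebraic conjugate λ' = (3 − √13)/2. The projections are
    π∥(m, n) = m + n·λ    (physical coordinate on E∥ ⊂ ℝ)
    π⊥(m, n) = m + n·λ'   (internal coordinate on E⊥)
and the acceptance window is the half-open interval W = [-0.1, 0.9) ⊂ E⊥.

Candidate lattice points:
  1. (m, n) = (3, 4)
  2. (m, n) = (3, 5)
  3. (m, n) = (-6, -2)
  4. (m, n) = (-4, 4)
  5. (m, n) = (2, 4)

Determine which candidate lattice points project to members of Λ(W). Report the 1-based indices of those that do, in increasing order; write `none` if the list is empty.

5

Compute λ' = (3−√13)/2 = -0.30278, so π⊥(m,n) = m -0.30278·n.
[1] lift (3,4): star map gives 1.78890; window check -0.1 ≤ 1.78890 < 0.9 is false → out
[2] lift (3,5): star map gives 1.48612; window check -0.1 ≤ 1.48612 < 0.9 is false → out
[3] lift (-6,-2): star map gives -5.39445; window check -0.1 ≤ -5.39445 < 0.9 is false → out
[4] lift (-4,4): star map gives -5.21110; window check -0.1 ≤ -5.21110 < 0.9 is false → out
[5] lift (2,4): star map gives 0.78890; window check -0.1 ≤ 0.78890 < 0.9 is true → IN Λ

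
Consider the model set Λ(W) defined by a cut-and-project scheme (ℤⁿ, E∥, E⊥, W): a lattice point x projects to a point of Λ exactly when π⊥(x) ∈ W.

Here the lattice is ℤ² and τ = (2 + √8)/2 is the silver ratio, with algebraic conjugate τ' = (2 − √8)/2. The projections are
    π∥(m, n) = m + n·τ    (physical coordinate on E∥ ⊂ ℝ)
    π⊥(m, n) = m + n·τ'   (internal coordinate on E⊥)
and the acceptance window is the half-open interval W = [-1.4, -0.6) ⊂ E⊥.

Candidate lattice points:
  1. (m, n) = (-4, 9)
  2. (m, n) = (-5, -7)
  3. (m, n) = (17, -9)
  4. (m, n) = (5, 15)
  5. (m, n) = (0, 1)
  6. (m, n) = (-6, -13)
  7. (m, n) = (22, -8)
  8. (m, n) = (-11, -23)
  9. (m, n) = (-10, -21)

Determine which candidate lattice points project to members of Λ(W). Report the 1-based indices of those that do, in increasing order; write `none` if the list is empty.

Compute τ' = (2−√8)/2 = -0.41421, so π⊥(m,n) = m -0.41421·n.
candidate 1: (m,n)=(-4,9) → π∥ = -4+9·τ ≈ 17.72792, π⊥ = -4+9·τ' ≈ -7.72792 ∉ [-1.4, -0.6) ⇒ out
candidate 2: (m,n)=(-5,-7) → π∥ = -5-7·τ ≈ -21.89949, π⊥ = -5-7·τ' ≈ -2.10051 ∉ [-1.4, -0.6) ⇒ out
candidate 3: (m,n)=(17,-9) → π∥ = 17-9·τ ≈ -4.72792, π⊥ = 17-9·τ' ≈ 20.72792 ∉ [-1.4, -0.6) ⇒ out
candidate 4: (m,n)=(5,15) → π∥ = 5+15·τ ≈ 41.21320, π⊥ = 5+15·τ' ≈ -1.21320 ∈ [-1.4, -0.6) ⇒ IN Λ
candidate 5: (m,n)=(0,1) → π∥ = 0+1·τ ≈ 2.41421, π⊥ = 0+1·τ' ≈ -0.41421 ∉ [-1.4, -0.6) ⇒ out
candidate 6: (m,n)=(-6,-13) → π∥ = -6-13·τ ≈ -37.38478, π⊥ = -6-13·τ' ≈ -0.61522 ∈ [-1.4, -0.6) ⇒ IN Λ
candidate 7: (m,n)=(22,-8) → π∥ = 22-8·τ ≈ 2.68629, π⊥ = 22-8·τ' ≈ 25.31371 ∉ [-1.4, -0.6) ⇒ out
candidate 8: (m,n)=(-11,-23) → π∥ = -11-23·τ ≈ -66.52691, π⊥ = -11-23·τ' ≈ -1.47309 ∉ [-1.4, -0.6) ⇒ out
candidate 9: (m,n)=(-10,-21) → π∥ = -10-21·τ ≈ -60.69848, π⊥ = -10-21·τ' ≈ -1.30152 ∈ [-1.4, -0.6) ⇒ IN Λ

4, 6, 9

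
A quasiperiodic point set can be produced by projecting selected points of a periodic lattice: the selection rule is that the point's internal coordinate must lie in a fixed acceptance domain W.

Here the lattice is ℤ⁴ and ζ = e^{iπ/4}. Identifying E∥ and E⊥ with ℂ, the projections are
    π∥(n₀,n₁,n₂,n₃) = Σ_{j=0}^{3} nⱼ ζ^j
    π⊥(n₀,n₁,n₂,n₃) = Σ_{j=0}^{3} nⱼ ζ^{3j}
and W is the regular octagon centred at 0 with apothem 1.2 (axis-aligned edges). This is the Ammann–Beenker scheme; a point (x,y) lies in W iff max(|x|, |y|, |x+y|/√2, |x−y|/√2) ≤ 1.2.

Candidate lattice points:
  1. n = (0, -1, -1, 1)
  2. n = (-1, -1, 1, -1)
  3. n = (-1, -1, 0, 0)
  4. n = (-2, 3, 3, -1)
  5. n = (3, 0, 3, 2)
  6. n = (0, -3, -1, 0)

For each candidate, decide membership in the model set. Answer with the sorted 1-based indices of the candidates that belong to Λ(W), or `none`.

3

Internal map: ζ^{3j} for j=0..3 gives (1,0), (−√2/2,√2/2), (0,−1), (√2/2,√2/2).
#1 (0, -1, -1, 1): internal (1.4142, 1.0000); octagon support 1.7071 vs apothem 1.2 → ∉ W
#2 (-1, -1, 1, -1): internal (-1.0000, -2.4142); octagon support 2.4142 vs apothem 1.2 → ∉ W
#3 (-1, -1, 0, 0): internal (-0.2929, -0.7071); octagon support 0.7071 vs apothem 1.2 → ∈ W
#4 (-2, 3, 3, -1): internal (-4.8284, -1.5858); octagon support 4.8284 vs apothem 1.2 → ∉ W
#5 (3, 0, 3, 2): internal (4.4142, -1.5858); octagon support 4.4142 vs apothem 1.2 → ∉ W
#6 (0, -3, -1, 0): internal (2.1213, -1.1213); octagon support 2.2929 vs apothem 1.2 → ∉ W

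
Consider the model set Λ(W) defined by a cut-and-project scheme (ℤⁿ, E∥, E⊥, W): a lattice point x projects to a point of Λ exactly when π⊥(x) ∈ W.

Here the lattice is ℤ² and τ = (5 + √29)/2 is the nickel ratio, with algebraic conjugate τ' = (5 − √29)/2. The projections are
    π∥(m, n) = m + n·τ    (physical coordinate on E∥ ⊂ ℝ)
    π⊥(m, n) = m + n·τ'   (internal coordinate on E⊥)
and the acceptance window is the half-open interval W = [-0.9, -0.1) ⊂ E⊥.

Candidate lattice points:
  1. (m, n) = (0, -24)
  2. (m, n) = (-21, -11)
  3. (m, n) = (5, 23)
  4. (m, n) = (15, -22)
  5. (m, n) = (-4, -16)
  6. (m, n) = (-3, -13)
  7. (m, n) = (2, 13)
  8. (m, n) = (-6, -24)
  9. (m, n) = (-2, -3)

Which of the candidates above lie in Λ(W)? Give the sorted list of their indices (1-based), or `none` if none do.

Numerically τ ≈ 5.19258 and τ' = −1/τ ≈ -0.19258.
#1 (0,-24): internal coord 0 + (-24)·τ' = +4.62198; +4.62198 ∉ [-0.9, -0.1) → out
#2 (-21,-11): internal coord -21 + (-11)·τ' = -18.88159; -18.88159 ∉ [-0.9, -0.1) → out
#3 (5,23): internal coord 5 + (23)·τ' = +0.57060; +0.57060 ∉ [-0.9, -0.1) → out
#4 (15,-22): internal coord 15 + (-22)·τ' = +19.23681; +19.23681 ∉ [-0.9, -0.1) → out
#5 (-4,-16): internal coord -4 + (-16)·τ' = -0.91868; -0.91868 ∉ [-0.9, -0.1) → out
#6 (-3,-13): internal coord -3 + (-13)·τ' = -0.49643; -0.49643 ∈ [-0.9, -0.1) → IN Λ
#7 (2,13): internal coord 2 + (13)·τ' = -0.50357; -0.50357 ∈ [-0.9, -0.1) → IN Λ
#8 (-6,-24): internal coord -6 + (-24)·τ' = -1.37802; -1.37802 ∉ [-0.9, -0.1) → out
#9 (-2,-3): internal coord -2 + (-3)·τ' = -1.42225; -1.42225 ∉ [-0.9, -0.1) → out

6, 7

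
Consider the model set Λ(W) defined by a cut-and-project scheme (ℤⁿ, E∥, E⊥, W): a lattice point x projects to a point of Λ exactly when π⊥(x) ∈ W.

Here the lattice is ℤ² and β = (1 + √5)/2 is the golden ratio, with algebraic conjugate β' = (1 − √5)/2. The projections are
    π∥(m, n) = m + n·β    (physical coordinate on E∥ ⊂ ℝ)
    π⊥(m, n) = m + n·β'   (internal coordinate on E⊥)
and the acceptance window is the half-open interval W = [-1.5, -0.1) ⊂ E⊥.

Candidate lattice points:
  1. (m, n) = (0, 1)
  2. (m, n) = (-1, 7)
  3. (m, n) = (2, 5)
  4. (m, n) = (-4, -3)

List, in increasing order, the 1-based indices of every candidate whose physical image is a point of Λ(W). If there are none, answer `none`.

Numerically β ≈ 1.61803 and β' = −1/β ≈ -0.61803.
candidate 1: (m,n)=(0,1) → π∥ = 0+1·β ≈ 1.61803, π⊥ = 0+1·β' ≈ -0.61803 ∈ [-1.5, -0.1) ⇒ IN Λ
candidate 2: (m,n)=(-1,7) → π∥ = -1+7·β ≈ 10.32624, π⊥ = -1+7·β' ≈ -5.32624 ∉ [-1.5, -0.1) ⇒ out
candidate 3: (m,n)=(2,5) → π∥ = 2+5·β ≈ 10.09017, π⊥ = 2+5·β' ≈ -1.09017 ∈ [-1.5, -0.1) ⇒ IN Λ
candidate 4: (m,n)=(-4,-3) → π∥ = -4-3·β ≈ -8.85410, π⊥ = -4-3·β' ≈ -2.14590 ∉ [-1.5, -0.1) ⇒ out

1, 3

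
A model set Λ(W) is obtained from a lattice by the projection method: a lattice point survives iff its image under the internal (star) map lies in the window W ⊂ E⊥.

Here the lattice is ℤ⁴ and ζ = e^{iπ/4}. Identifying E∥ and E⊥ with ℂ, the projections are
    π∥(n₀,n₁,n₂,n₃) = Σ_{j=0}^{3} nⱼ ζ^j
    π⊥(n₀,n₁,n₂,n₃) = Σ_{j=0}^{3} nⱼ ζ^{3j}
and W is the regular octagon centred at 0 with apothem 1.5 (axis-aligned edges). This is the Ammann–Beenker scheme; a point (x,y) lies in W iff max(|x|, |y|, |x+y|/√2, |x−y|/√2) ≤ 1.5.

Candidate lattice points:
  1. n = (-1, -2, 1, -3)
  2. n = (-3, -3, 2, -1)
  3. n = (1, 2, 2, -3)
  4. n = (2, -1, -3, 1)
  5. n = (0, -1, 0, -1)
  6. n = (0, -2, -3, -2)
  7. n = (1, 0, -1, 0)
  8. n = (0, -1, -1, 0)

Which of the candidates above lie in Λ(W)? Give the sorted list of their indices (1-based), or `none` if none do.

5, 6, 7, 8

With ζ = e^{iπ/4} the internal vectors are ζ^0,ζ^3,ζ^6,ζ^9.
candidate 1: n = (-1, -2, 1, -3) → π⊥ ≈ (-1.7071, -4.5355); max(|x|,|y|,|x±y|/√2) = 4.5355 > 1.5 ⇒ ∉ W
candidate 2: n = (-3, -3, 2, -1) → π⊥ ≈ (-1.5858, -4.8284); max(|x|,|y|,|x±y|/√2) = 4.8284 > 1.5 ⇒ ∉ W
candidate 3: n = (1, 2, 2, -3) → π⊥ ≈ (-2.5355, -2.7071); max(|x|,|y|,|x±y|/√2) = 3.7071 > 1.5 ⇒ ∉ W
candidate 4: n = (2, -1, -3, 1) → π⊥ ≈ (+3.4142, +3.0000); max(|x|,|y|,|x±y|/√2) = 4.5355 > 1.5 ⇒ ∉ W
candidate 5: n = (0, -1, 0, -1) → π⊥ ≈ (+0.0000, -1.4142); max(|x|,|y|,|x±y|/√2) = 1.4142 ≤ 1.5 ⇒ ∈ W
candidate 6: n = (0, -2, -3, -2) → π⊥ ≈ (+0.0000, +0.1716); max(|x|,|y|,|x±y|/√2) = 0.1716 ≤ 1.5 ⇒ ∈ W
candidate 7: n = (1, 0, -1, 0) → π⊥ ≈ (+1.0000, +1.0000); max(|x|,|y|,|x±y|/√2) = 1.4142 ≤ 1.5 ⇒ ∈ W
candidate 8: n = (0, -1, -1, 0) → π⊥ ≈ (+0.7071, +0.2929); max(|x|,|y|,|x±y|/√2) = 0.7071 ≤ 1.5 ⇒ ∈ W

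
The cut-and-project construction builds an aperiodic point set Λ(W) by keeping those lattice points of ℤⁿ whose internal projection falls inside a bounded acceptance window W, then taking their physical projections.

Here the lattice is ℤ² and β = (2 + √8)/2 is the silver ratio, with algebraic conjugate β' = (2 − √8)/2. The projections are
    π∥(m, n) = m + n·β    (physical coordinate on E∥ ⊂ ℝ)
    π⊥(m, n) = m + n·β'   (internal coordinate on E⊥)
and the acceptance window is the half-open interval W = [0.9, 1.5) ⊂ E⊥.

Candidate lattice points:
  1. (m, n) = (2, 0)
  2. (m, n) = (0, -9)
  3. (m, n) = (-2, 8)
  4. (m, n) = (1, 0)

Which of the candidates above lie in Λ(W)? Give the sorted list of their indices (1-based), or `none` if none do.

4

Numerically β ≈ 2.41421 and β' = −1/β ≈ -0.41421.
candidate 1: (m,n)=(2,0) → π∥ = 2+0·β ≈ 2.00000, π⊥ = 2+0·β' ≈ 2.00000 ∉ [0.9, 1.5) ⇒ out
candidate 2: (m,n)=(0,-9) → π∥ = 0-9·β ≈ -21.72792, π⊥ = 0-9·β' ≈ 3.72792 ∉ [0.9, 1.5) ⇒ out
candidate 3: (m,n)=(-2,8) → π∥ = -2+8·β ≈ 17.31371, π⊥ = -2+8·β' ≈ -5.31371 ∉ [0.9, 1.5) ⇒ out
candidate 4: (m,n)=(1,0) → π∥ = 1+0·β ≈ 1.00000, π⊥ = 1+0·β' ≈ 1.00000 ∈ [0.9, 1.5) ⇒ IN Λ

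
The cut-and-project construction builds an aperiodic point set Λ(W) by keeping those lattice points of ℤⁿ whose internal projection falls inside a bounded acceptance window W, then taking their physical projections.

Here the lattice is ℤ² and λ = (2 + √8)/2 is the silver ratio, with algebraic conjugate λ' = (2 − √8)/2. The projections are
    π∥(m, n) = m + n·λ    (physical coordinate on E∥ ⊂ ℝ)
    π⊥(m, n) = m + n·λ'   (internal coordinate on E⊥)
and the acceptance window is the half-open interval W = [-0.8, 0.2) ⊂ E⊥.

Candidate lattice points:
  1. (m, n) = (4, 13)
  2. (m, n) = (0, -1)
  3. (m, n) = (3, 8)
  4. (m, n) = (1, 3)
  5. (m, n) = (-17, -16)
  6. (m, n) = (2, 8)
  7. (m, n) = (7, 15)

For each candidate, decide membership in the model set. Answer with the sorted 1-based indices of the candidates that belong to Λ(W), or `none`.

3, 4

Numerically λ ≈ 2.4142 and λ' = −1/λ ≈ -0.4142.
[1] lift (4,13): star map gives -1.3848; window check -0.8 ≤ -1.3848 < 0.2 is false → out
[2] lift (0,-1): star map gives 0.4142; window check -0.8 ≤ 0.4142 < 0.2 is false → out
[3] lift (3,8): star map gives -0.3137; window check -0.8 ≤ -0.3137 < 0.2 is true → IN Λ
[4] lift (1,3): star map gives -0.2426; window check -0.8 ≤ -0.2426 < 0.2 is true → IN Λ
[5] lift (-17,-16): star map gives -10.3726; window check -0.8 ≤ -10.3726 < 0.2 is false → out
[6] lift (2,8): star map gives -1.3137; window check -0.8 ≤ -1.3137 < 0.2 is false → out
[7] lift (7,15): star map gives 0.7868; window check -0.8 ≤ 0.7868 < 0.2 is false → out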